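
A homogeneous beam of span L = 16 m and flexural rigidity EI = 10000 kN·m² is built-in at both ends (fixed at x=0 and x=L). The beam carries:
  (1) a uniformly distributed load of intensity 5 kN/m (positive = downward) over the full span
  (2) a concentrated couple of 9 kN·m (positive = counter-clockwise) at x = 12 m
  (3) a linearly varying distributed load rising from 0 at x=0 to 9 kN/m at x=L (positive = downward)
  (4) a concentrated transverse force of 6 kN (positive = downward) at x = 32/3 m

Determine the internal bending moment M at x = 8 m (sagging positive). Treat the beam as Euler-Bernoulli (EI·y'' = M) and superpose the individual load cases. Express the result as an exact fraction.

Load 1 — uniform load w=5 kN/m over full span:
  M_1 = wLx/2 - wL²/12 - wx²/2 = 5·16·8/2 - 5·16²/12 - 5·8²/2 = 160/3 kN·m
Load 2 — applied couple M₀=9 kN·m at a=12 m (b=L-a=4):
  M_2 = R_Ax - M_A  [x≤a] with R_A=81/128, M_A=45/16 = (81/128)·8 - (45/16) = 9/4 kN·m
Load 3 — triangular load w₀=9 kN/m (0→w₀ over full span):
  M_3 = 3w₀Lx/20 - w₀L²/30 - w₀x³/(6L) = 3·9·16·8/20 - 9·16²/30 - 9·8³/(6·16) = 48 kN·m
Load 4 — point force P=6 kN at a=32/3 m (b=L-a=16/3):
  M_4 = Pb²(3a+b)x/L³ - Pab²/L²  [x≤a] = 6·(16/3)²·(3·(32/3)+(16/3))·8/16³ - 6·(32/3)·(16/3)²/16² = 16/3 kN·m
Superposition: M = Σ M_i = 1307/12 kN·m ≈ 108.916667 kN·m

M(8) = 1307/12 kN·m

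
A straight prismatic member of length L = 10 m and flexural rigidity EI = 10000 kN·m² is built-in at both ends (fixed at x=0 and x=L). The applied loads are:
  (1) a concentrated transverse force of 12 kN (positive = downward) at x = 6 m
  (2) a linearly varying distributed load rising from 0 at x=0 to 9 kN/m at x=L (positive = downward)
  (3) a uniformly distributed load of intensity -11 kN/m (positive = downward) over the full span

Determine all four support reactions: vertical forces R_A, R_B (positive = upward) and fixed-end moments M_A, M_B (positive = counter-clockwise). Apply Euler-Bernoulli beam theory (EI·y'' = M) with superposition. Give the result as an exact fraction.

R_A = -9319/250 kN, M_A = -3761/75 kN·m, R_B = -3931/250 kN, M_B = 2204/75 kN·m

Load 1 — point force P=12 kN at a=6 m (b=L-a=4):
  R_A = Pb²(3a+b)/L³ = 12·4²·(3·6+4)/10³ = 528/125 kN
  M_A = Pab²/L² = 12·6·4²/10² = 288/25 kN·m
  R_B = Pa²(a+3b)/L³ = 12·6²·(6+3·4)/10³ = 972/125 kN
  M_B = -Pa²b/L² = -12·6²·4/10² = -432/25 kN·m
Load 2 — triangular load w₀=9 kN/m (0→w₀ over full span):
  R_A = 3w₀L/20 = 3·9·10/20 = 27/2 kN
  M_A = w₀L²/30 = 9·10²/30 = 30 kN·m
  R_B = 7w₀L/20 = 7·9·10/20 = 63/2 kN
  M_B = -w₀L²/20 = -9·10²/20 = -45 kN·m
Load 3 — uniform load w=-11 kN/m over full span:
  R_A = wL/2 = (-11)·10/2 = -55 kN
  M_A = wL²/12 = (-11)·10²/12 = -275/3 kN·m
  R_B = wL/2 = (-11)·10/2 = -55 kN
  M_B = -wL²/12 = -(-11)·10²/12 = 275/3 kN·m
Superposition: R_A = -9319/250 kN, M_A = -3761/75 kN·m, R_B = -3931/250 kN, M_B = 2204/75 kN·m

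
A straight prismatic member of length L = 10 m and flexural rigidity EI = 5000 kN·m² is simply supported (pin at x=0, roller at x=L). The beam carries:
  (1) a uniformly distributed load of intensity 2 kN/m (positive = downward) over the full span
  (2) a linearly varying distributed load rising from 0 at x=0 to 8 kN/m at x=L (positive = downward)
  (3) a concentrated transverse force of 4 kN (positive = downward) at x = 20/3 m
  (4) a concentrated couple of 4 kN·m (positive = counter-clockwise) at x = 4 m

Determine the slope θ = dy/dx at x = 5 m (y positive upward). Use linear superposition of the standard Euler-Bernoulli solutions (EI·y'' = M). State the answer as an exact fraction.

θ(5) = -9133/4050000 rad

Load 1 — uniform load w=2 kN/m over full span:
  θ_1 = -w(L³-6Lx²+4x³)/(24EI) = -2·(10³-6·10·5²+4·5³)/(24·5000) = 0 rad
Load 2 — triangular load w₀=8 kN/m (0→w₀ over full span):
  θ_2 = -w₀(7L⁴-30L²x²+15x⁴)/(360LEI) = -8·(7·10⁴-30·10²·5²+15·5⁴)/(360·10·5000) = -7/3600 rad
Load 3 — point force P=4 kN at a=20/3 m (b=L-a=10/3):
  θ_3 = -Pb(L²-b²-3x²)/(6LEI)  [x≤a] = -4·(10/3)·(10²-(10/3)²-3·5²)/(6·10·5000) = -1/1620 rad
Load 4 — applied couple M₀=4 kN·m at a=4 m (b=L-a=6):
  θ_4 = (M₀x²/(2L)-M₀(x-a)+C₁)/EI  [x>a] with C₁=M₀(3b²-L²)/(6L)=8/15 = (4·5²/(2·10)-4·(5-4)+(8/15))/5000 = 23/75000 rad
Superposition: θ = Σ θ_i = -9133/4050000 rad ≈ -0.002255 rad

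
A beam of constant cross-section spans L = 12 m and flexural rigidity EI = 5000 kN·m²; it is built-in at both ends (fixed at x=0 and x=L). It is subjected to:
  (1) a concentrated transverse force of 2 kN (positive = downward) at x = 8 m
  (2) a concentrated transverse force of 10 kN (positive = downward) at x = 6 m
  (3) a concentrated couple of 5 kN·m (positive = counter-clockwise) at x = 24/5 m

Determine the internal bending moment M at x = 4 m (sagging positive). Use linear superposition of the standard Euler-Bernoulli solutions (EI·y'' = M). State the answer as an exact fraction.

M(4) = 958/135 kN·m

Load 1 — point force P=2 kN at a=8 m (b=L-a=4):
  M_1 = Pb²(3a+b)x/L³ - Pab²/L²  [x≤a] = 2·4²·(3·8+4)·4/12³ - 2·8·4²/12² = 8/27 kN·m
Load 2 — point force P=10 kN at a=6 m (b=L-a=6):
  M_2 = Pb²(3a+b)x/L³ - Pab²/L²  [x≤a] = 10·6²·(3·6+6)·4/12³ - 10·6·6²/12² = 5 kN·m
Load 3 — applied couple M₀=5 kN·m at a=24/5 m (b=L-a=36/5):
  M_3 = R_Ax - M_A  [x≤a] with R_A=3/5, M_A=3/5 = (3/5)·4 - (3/5) = 9/5 kN·m
Superposition: M = Σ M_i = 958/135 kN·m ≈ 7.096296 kN·m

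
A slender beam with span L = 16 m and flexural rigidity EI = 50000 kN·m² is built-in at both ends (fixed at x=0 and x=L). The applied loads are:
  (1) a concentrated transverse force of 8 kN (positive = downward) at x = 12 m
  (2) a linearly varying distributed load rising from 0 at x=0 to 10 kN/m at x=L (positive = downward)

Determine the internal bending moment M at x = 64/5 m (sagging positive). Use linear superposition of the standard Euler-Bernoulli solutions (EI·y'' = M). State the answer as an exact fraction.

M(64/5) = 526/75 kN·m

Load 1 — point force P=8 kN at a=12 m (b=L-a=4):
  M_1 = Pa²(a+3b)(L-x)/L³ - Pa²b/L²  [x>a] = 8·12²·(12+3·4)·(16-(64/5))/16³ - 8·12²·4/16² = 18/5 kN·m
Load 2 — triangular load w₀=10 kN/m (0→w₀ over full span):
  M_2 = 3w₀Lx/20 - w₀L²/30 - w₀x³/(6L) = 3·10·16·(64/5)/20 - 10·16²/30 - 10·(64/5)³/(6·16) = 256/75 kN·m
Superposition: M = Σ M_i = 526/75 kN·m ≈ 7.013333 kN·m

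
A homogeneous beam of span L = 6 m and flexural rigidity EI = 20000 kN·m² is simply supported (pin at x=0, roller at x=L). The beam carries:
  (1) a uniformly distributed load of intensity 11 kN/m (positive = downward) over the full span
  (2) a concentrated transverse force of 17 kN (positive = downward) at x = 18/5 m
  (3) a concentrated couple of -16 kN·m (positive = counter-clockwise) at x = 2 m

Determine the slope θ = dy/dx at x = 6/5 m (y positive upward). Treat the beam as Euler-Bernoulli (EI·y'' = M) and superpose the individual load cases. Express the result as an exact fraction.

Load 1 — uniform load w=11 kN/m over full span:
  θ_1 = -w(L³-6Lx²+4x³)/(24EI) = -11·(6³-6·6·(6/5)²+4·(6/5)³)/(24·20000) = -9801/2500000 rad
Load 2 — point force P=17 kN at a=18/5 m (b=L-a=12/5):
  θ_2 = -Pb(L²-b²-3x²)/(6LEI)  [x≤a] = -17·(12/5)·(6²-(12/5)²-3·(6/5)²)/(6·6·20000) = -459/312500 rad
Load 3 — applied couple M₀=-16 kN·m at a=2 m (b=L-a=4):
  θ_3 = (M₀x²/(2L)+C₁)/EI  [x≤a] with C₁=M₀(3b²-L²)/(6L)=-16/3 = ((-16)·(6/5)²/(2·6)+(-16/3))/20000 = -17/46875 rad
Superposition: θ = Σ θ_i = -43139/7500000 rad ≈ -0.005752 rad

θ(6/5) = -43139/7500000 rad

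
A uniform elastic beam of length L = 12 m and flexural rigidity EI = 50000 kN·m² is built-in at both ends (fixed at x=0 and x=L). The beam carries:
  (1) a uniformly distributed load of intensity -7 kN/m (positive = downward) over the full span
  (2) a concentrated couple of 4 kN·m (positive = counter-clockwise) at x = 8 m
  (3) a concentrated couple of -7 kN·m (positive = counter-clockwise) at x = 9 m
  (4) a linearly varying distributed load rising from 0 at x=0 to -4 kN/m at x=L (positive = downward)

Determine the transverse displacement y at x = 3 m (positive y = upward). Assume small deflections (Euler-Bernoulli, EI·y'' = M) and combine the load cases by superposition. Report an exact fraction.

Load 1 — uniform load w=-7 kN/m over full span:
  y_1 = -wx²(L-x)²/(24EI) = -(-7)·3²·(12-3)²/(24·50000) = 1701/400000 m
Load 2 — applied couple M₀=4 kN·m at a=8 m (b=L-a=4):
  y_2 = (R_Ax³/6 - M_Ax²/2)/EI  [x≤a] with R_A=4/9, M_A=4/3 = ((4/9)·3³/6 - (4/3)·3²/2)/50000 = -1/12500 m
Load 3 — applied couple M₀=-7 kN·m at a=9 m (b=L-a=3):
  y_3 = (R_Ax³/6 - M_Ax²/2)/EI  [x≤a] with R_A=-21/32, M_A=-35/16 = ((-21/32)·3³/6 - (-35/16)·3²/2)/50000 = 441/3200000 m
Load 4 — triangular load w₀=-4 kN/m (0→w₀ over full span):
  y_4 = -w₀x²(L-x)²(x+2L)/(120LEI) = -(-4)·3²·(12-3)²·(3+2·12)/(120·12·50000) = 2187/2000000 m
Superposition: y = Σ y_i = 86461/16000000 m ≈ 0.005404 m

y(3) = 86461/16000000 m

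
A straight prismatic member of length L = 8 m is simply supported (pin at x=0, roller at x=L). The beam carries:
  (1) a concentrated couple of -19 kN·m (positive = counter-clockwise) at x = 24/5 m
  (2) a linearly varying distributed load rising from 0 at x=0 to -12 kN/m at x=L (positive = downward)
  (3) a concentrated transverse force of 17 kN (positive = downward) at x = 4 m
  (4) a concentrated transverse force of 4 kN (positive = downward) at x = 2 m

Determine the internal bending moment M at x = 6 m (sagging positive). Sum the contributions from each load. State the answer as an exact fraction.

M(6) = -73/4 kN·m

Load 1 — applied couple M₀=-19 kN·m at a=24/5 m (b=L-a=16/5):
  M_1 = M₀x/L - M₀  [x>a] = (-19)·6/8 - (-19) = 19/4 kN·m
Load 2 — triangular load w₀=-12 kN/m (0→w₀ over full span):
  M_2 = w₀Lx/6 - w₀x³/(6L) = (-12)·8·6/6 - (-12)·6³/(6·8) = -42 kN·m
Load 3 — point force P=17 kN at a=4 m (b=L-a=4):
  M_3 = Pa(L-x)/L  [x>a] = 17·4·(8-6)/8 = 17 kN·m
Load 4 — point force P=4 kN at a=2 m (b=L-a=6):
  M_4 = Pa(L-x)/L  [x>a] = 4·2·(8-6)/8 = 2 kN·m
Superposition: M = Σ M_i = -73/4 kN·m ≈ -18.250000 kN·m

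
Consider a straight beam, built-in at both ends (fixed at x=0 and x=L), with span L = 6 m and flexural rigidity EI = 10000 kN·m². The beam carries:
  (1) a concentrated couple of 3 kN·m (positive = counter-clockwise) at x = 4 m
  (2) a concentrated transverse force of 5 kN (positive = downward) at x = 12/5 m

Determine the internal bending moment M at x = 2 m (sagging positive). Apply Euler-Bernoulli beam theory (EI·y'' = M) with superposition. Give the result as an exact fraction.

M(2) = 187/75 kN·m

Load 1 — applied couple M₀=3 kN·m at a=4 m (b=L-a=2):
  M_1 = R_Ax - M_A  [x≤a] with R_A=2/3, M_A=1 = (2/3)·2 - 1 = 1/3 kN·m
Load 2 — point force P=5 kN at a=12/5 m (b=L-a=18/5):
  M_2 = Pb²(3a+b)x/L³ - Pab²/L²  [x≤a] = 5·(18/5)²·(3·(12/5)+(18/5))·2/6³ - 5·(12/5)·(18/5)²/6² = 54/25 kN·m
Superposition: M = Σ M_i = 187/75 kN·m ≈ 2.493333 kN·m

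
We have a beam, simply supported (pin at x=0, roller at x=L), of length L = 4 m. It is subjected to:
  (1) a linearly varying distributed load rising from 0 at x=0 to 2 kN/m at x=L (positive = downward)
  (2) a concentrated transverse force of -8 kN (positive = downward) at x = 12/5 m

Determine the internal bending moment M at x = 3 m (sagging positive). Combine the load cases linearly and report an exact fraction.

M(3) = -61/20 kN·m

Load 1 — triangular load w₀=2 kN/m (0→w₀ over full span):
  M_1 = w₀Lx/6 - w₀x³/(6L) = 2·4·3/6 - 2·3³/(6·4) = 7/4 kN·m
Load 2 — point force P=-8 kN at a=12/5 m (b=L-a=8/5):
  M_2 = Pa(L-x)/L  [x>a] = (-8)·(12/5)·(4-3)/4 = -24/5 kN·m
Superposition: M = Σ M_i = -61/20 kN·m ≈ -3.050000 kN·m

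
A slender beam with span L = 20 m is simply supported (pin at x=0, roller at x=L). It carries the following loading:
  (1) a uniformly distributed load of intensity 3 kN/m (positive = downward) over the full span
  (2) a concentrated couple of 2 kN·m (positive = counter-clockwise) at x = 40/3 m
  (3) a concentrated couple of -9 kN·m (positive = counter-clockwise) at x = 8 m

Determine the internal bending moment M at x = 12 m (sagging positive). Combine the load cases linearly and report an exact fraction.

M(12) = 744/5 kN·m

Load 1 — uniform load w=3 kN/m over full span:
  M_1 = wx(L-x)/2 = 3·12·(20-12)/2 = 144 kN·m
Load 2 — applied couple M₀=2 kN·m at a=40/3 m (b=L-a=20/3):
  M_2 = M₀x/L  [x≤a] = 2·12/20 = 6/5 kN·m
Load 3 — applied couple M₀=-9 kN·m at a=8 m (b=L-a=12):
  M_3 = M₀x/L - M₀  [x>a] = (-9)·12/20 - (-9) = 18/5 kN·m
Superposition: M = Σ M_i = 744/5 kN·m ≈ 148.800000 kN·m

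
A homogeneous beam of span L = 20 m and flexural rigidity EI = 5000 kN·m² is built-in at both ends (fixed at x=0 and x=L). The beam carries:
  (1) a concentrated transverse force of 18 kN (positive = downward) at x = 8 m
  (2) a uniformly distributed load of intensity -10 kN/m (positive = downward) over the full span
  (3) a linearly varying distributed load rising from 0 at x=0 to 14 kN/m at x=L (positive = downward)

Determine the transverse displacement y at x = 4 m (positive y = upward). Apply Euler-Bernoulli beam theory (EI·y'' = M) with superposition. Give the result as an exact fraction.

y(4) = 5704/78125 m

Load 1 — point force P=18 kN at a=8 m (b=L-a=12):
  y_1 = -Pb²x²(3aL-(3a+b)x)/(6L³EI)  [x≤a] = -18·12²·4²·(3·8·20-(3·8+12)·4)/(6·20³·5000) = -4536/78125 m
Load 2 — uniform load w=-10 kN/m over full span:
  y_2 = -wx²(L-x)²/(24EI) = -(-10)·4²·(20-4)²/(24·5000) = 128/375 m
Load 3 — triangular load w₀=14 kN/m (0→w₀ over full span):
  y_3 = -w₀x²(L-x)²(x+2L)/(120LEI) = -14·4²·(20-4)²·(4+2·20)/(120·20·5000) = -9856/46875 m
Superposition: y = Σ y_i = 5704/78125 m ≈ 0.073011 m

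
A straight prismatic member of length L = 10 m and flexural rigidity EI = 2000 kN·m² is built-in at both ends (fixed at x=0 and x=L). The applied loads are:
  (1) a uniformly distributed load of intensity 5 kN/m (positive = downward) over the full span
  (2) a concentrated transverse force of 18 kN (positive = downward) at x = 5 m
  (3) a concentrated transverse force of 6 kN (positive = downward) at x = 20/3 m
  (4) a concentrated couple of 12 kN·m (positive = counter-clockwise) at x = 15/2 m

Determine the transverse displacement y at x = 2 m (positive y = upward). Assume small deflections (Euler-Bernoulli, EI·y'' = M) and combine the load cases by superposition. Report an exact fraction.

y(2) = -26689/540000 m

Load 1 — uniform load w=5 kN/m over full span:
  y_1 = -wx²(L-x)²/(24EI) = -5·2²·(10-2)²/(24·2000) = -2/75 m
Load 2 — point force P=18 kN at a=5 m (b=L-a=5):
  y_2 = -Pb²x²(3aL-(3a+b)x)/(6L³EI)  [x≤a] = -18·5²·2²·(3·5·10-(3·5+5)·2)/(6·10³·2000) = -33/2000 m
Load 3 — point force P=6 kN at a=20/3 m (b=L-a=10/3):
  y_3 = -Pb²x²(3aL-(3a+b)x)/(6L³EI)  [x≤a] = -6·(10/3)²·2²·(3·(20/3)·10-(3·(20/3)+(10/3))·2)/(6·10³·2000) = -23/6750 m
Load 4 — applied couple M₀=12 kN·m at a=15/2 m (b=L-a=5/2):
  y_4 = (R_Ax³/6 - M_Ax²/2)/EI  [x≤a] with R_A=27/20, M_A=15/4 = ((27/20)·2³/6 - (15/4)·2²/2)/2000 = -57/20000 m
Superposition: y = Σ y_i = -26689/540000 m ≈ -0.049424 m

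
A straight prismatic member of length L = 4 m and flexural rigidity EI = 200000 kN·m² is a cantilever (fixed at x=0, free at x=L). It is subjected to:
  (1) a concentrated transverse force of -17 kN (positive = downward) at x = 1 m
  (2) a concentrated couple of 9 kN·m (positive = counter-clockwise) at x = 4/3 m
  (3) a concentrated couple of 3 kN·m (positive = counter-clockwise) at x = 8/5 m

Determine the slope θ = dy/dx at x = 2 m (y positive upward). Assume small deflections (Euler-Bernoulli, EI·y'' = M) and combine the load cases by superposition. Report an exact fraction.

Load 1 — point force P=-17 kN at a=1 m (b=L-a=3):
  θ_1 = -Pa²/(2EI)  [x>a] = -(-17)·1²/(2·200000) = 17/400000 rad
Load 2 — applied couple M₀=9 kN·m at a=4/3 m (b=L-a=8/3):
  θ_2 = M₀a/EI  [x>a] = 9·(4/3)/200000 = 3/50000 rad
Load 3 — applied couple M₀=3 kN·m at a=8/5 m (b=L-a=12/5):
  θ_3 = M₀a/EI  [x>a] = 3·(8/5)/200000 = 3/125000 rad
Superposition: θ = Σ θ_i = 253/2000000 rad ≈ 0.000127 rad

θ(2) = 253/2000000 rad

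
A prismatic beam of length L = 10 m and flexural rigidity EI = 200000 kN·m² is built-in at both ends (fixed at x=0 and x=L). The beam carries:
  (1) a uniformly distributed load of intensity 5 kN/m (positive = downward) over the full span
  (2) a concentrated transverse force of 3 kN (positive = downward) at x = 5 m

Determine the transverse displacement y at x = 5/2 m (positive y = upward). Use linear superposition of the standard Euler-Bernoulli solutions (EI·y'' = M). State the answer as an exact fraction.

Load 1 — uniform load w=5 kN/m over full span:
  y_1 = -wx²(L-x)²/(24EI) = -5·(5/2)²·(10-(5/2))²/(24·200000) = -3/8192 m
Load 2 — point force P=3 kN at a=5 m (b=L-a=5):
  y_2 = -Pb²x²(3aL-(3a+b)x)/(6L³EI)  [x≤a] = -3·5²·(5/2)²·(3·5·10-(3·5+5)·(5/2))/(6·10³·200000) = -1/25600 m
Superposition: y = Σ y_i = -83/204800 m ≈ -0.000405 m

y(5/2) = -83/204800 m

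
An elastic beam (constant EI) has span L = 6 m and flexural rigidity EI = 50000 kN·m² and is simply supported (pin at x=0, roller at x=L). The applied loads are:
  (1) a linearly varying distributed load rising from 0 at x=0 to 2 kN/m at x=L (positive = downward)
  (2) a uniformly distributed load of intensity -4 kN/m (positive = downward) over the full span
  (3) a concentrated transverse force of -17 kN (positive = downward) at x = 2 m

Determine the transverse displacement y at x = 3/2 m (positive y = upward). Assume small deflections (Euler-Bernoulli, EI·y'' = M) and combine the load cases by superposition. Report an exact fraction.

y(3/2) = 66731/38400000 m

Load 1 — triangular load w₀=2 kN/m (0→w₀ over full span):
  y_1 = -w₀x(7L⁴-10L²x²+3x⁴)/(360LEI) = -2·(3/2)·(7·6⁴-10·6²·(3/2)²+3·(3/2)⁴)/(360·6·50000) = -2943/12800000 m
Load 2 — uniform load w=-4 kN/m over full span:
  y_2 = -wx(L³-2Lx²+x³)/(24EI) = -(-4)·(3/2)·(6³-2·6·(3/2)²+(3/2)³)/(24·50000) = 1539/1600000 m
Load 3 — point force P=-17 kN at a=2 m (b=L-a=4):
  y_3 = -Pbx(L²-b²-x²)/(6LEI)  [x≤a] = -(-17)·4·(3/2)·(6²-4²-(3/2)²)/(6·6·50000) = 1207/1200000 m
Superposition: y = Σ y_i = 66731/38400000 m ≈ 0.001738 m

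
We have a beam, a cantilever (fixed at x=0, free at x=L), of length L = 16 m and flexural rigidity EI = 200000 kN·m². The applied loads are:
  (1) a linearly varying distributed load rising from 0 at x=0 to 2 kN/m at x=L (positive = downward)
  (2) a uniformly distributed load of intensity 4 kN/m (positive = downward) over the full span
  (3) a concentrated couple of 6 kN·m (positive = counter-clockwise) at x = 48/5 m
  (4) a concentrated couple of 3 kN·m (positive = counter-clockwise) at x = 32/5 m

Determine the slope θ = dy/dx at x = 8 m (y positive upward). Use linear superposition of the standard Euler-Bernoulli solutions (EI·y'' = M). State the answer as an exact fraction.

Load 1 — triangular load w₀=2 kN/m (0→w₀ over full span):
  θ_1 = (w₀Lx²/4-w₀L²x/3-w₀x⁴/(24L))/EI = (2·16·8²/4-2·16²·8/3-2·8⁴/(24·16))/200000 = -41/9375 rad
Load 2 — uniform load w=4 kN/m over full span:
  θ_2 = -wx(x²-3Lx+3L²)/(6EI) = -4·8·(8²-3·16·8+3·16²)/(6·200000) = -112/9375 rad
Load 3 — applied couple M₀=6 kN·m at a=48/5 m (b=L-a=32/5):
  θ_3 = M₀x/EI  [x≤a] = 6·8/200000 = 3/12500 rad
Load 4 — applied couple M₀=3 kN·m at a=32/5 m (b=L-a=48/5):
  θ_4 = M₀a/EI  [x>a] = 3·(32/5)/200000 = 3/31250 rad
Superposition: θ = Σ θ_i = -999/62500 rad ≈ -0.015984 rad

θ(8) = -999/62500 rad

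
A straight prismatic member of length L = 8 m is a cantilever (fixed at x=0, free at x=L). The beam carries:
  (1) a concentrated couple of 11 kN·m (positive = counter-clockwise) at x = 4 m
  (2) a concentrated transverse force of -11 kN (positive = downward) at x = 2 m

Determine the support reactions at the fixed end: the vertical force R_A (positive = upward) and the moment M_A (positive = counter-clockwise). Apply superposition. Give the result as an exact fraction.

Load 1 — applied couple M₀=11 kN·m at a=4 m (b=L-a=4):
  R_A = 0 kN
  M_A = -M₀ = -11 kN·m
Load 2 — point force P=-11 kN at a=2 m (b=L-a=6):
  R_A = P = (-11) = -11 kN
  M_A = Pa = (-11)·2 = -22 kN·m
Superposition: R_A = -11 kN, M_A = -33 kN·m

R_A = -11 kN, M_A = -33 kN·m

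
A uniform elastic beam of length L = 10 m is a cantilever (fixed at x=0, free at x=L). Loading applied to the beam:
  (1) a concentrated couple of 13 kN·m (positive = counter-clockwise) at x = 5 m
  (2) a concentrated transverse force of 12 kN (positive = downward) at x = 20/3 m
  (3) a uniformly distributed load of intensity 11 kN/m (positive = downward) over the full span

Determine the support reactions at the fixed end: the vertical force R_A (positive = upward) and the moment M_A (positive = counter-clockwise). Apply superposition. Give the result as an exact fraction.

Load 1 — applied couple M₀=13 kN·m at a=5 m (b=L-a=5):
  R_A = 0 kN
  M_A = -M₀ = -13 kN·m
Load 2 — point force P=12 kN at a=20/3 m (b=L-a=10/3):
  R_A = P = 12 kN
  M_A = Pa = 12·(20/3) = 80 kN·m
Load 3 — uniform load w=11 kN/m over full span:
  R_A = wL = 11·10 = 110 kN
  M_A = wL²/2 = 11·10²/2 = 550 kN·m
Superposition: R_A = 122 kN, M_A = 617 kN·m

R_A = 122 kN, M_A = 617 kN·m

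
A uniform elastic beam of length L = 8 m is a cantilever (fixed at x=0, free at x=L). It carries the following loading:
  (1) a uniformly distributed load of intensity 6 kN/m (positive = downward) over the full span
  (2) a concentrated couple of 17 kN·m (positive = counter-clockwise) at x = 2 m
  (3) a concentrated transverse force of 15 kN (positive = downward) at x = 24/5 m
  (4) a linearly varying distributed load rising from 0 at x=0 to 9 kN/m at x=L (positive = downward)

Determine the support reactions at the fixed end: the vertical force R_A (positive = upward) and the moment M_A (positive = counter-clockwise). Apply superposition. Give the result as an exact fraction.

Load 1 — uniform load w=6 kN/m over full span:
  R_A = wL = 6·8 = 48 kN
  M_A = wL²/2 = 6·8²/2 = 192 kN·m
Load 2 — applied couple M₀=17 kN·m at a=2 m (b=L-a=6):
  R_A = 0 kN
  M_A = -M₀ = -17 kN·m
Load 3 — point force P=15 kN at a=24/5 m (b=L-a=16/5):
  R_A = P = 15 kN
  M_A = Pa = 15·(24/5) = 72 kN·m
Load 4 — triangular load w₀=9 kN/m (0→w₀ over full span):
  R_A = w₀L/2 = 9·8/2 = 36 kN
  M_A = w₀L²/3 = 9·8²/3 = 192 kN·m
Superposition: R_A = 99 kN, M_A = 439 kN·m

R_A = 99 kN, M_A = 439 kN·m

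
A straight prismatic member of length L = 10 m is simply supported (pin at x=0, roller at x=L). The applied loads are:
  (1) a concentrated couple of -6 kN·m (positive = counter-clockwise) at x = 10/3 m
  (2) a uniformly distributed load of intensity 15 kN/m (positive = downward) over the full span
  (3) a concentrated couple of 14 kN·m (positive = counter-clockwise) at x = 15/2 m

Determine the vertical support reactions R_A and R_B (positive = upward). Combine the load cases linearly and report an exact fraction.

R_A = 379/5 kN, R_B = 371/5 kN

Load 1 — applied couple M₀=-6 kN·m at a=10/3 m (b=L-a=20/3):
  R_A = M₀/L = (-6)/10 = -3/5 kN
  R_B = -M₀/L = -(-6)/10 = 3/5 kN
Load 2 — uniform load w=15 kN/m over full span:
  R_A = wL/2 = 15·10/2 = 75 kN
  R_B = wL/2 = 15·10/2 = 75 kN
Load 3 — applied couple M₀=14 kN·m at a=15/2 m (b=L-a=5/2):
  R_A = M₀/L = 14/10 = 7/5 kN
  R_B = -M₀/L = -14/10 = -7/5 kN
Superposition: R_A = 379/5 kN, R_B = 371/5 kN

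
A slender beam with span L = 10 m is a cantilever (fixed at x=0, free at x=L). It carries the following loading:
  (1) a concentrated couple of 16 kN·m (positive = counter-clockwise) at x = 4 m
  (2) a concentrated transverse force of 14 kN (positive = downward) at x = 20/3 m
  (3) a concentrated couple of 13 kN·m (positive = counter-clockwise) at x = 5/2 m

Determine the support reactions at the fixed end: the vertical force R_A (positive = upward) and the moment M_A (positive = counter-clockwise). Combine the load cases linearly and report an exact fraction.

R_A = 14 kN, M_A = 193/3 kN·m

Load 1 — applied couple M₀=16 kN·m at a=4 m (b=L-a=6):
  R_A = 0 kN
  M_A = -M₀ = -16 kN·m
Load 2 — point force P=14 kN at a=20/3 m (b=L-a=10/3):
  R_A = P = 14 kN
  M_A = Pa = 14·(20/3) = 280/3 kN·m
Load 3 — applied couple M₀=13 kN·m at a=5/2 m (b=L-a=15/2):
  R_A = 0 kN
  M_A = -M₀ = -13 kN·m
Superposition: R_A = 14 kN, M_A = 193/3 kN·m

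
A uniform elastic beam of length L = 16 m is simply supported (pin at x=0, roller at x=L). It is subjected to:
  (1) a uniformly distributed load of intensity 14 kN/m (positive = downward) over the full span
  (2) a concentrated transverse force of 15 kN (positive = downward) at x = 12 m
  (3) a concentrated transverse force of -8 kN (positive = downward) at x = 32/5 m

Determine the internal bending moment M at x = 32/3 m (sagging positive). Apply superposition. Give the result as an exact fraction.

Load 1 — uniform load w=14 kN/m over full span:
  M_1 = wx(L-x)/2 = 14·(32/3)·(16-(32/3))/2 = 3584/9 kN·m
Load 2 — point force P=15 kN at a=12 m (b=L-a=4):
  M_2 = Pbx/L  [x≤a] = 15·4·(32/3)/16 = 40 kN·m
Load 3 — point force P=-8 kN at a=32/5 m (b=L-a=48/5):
  M_3 = Pa(L-x)/L  [x>a] = (-8)·(32/5)·(16-(32/3))/16 = -256/15 kN·m
Superposition: M = Σ M_i = 18952/45 kN·m ≈ 421.155556 kN·m

M(32/3) = 18952/45 kN·m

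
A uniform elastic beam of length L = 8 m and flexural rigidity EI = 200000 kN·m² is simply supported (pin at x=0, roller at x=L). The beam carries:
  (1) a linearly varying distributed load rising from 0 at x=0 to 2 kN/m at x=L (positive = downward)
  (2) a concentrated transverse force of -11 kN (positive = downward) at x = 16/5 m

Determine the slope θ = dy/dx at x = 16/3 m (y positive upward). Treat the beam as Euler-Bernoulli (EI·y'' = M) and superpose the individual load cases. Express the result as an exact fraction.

Load 1 — triangular load w₀=2 kN/m (0→w₀ over full span):
  θ_1 = -w₀(7L⁴-30L²x²+15x⁴)/(360LEI) = -2·(7·8⁴-30·8²·(16/3)²+15·(16/3)⁴)/(360·8·200000) = 182/3796875 rad
Load 2 — point force P=-11 kN at a=16/5 m (b=L-a=24/5):
  θ_2 = -Pa(2L²-6Lx+3x²+a²)/(6LEI)  [x>a] = -(-11)·(16/5)·(2·8²-6·8·(16/3)+3·(16/3)²+(16/5)²)/(6·8·200000) = -418/3515625 rad
Superposition: θ = Σ θ_i = -6736/94921875 rad ≈ -0.000071 rad

θ(16/3) = -6736/94921875 rad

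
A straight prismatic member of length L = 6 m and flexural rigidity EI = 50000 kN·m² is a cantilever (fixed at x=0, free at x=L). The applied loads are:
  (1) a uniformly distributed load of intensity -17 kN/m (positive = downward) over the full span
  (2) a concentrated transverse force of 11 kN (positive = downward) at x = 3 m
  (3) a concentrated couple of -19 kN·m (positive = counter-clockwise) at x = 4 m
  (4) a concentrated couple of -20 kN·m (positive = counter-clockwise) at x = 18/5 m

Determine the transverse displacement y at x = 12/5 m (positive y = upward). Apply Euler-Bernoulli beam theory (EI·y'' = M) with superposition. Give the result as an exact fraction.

y(12/5) = 19053/1953125 m

Load 1 — uniform load w=-17 kN/m over full span:
  y_1 = -wx²(x²-4Lx+6L²)/(24EI) = -(-17)·(12/5)²·((12/5)²-4·6·(12/5)+6·6²)/(24·50000) = 26163/1953125 m
Load 2 — point force P=11 kN at a=3 m (b=L-a=3):
  y_2 = -Px²(3a-x)/(6EI)  [x≤a] = -11·(12/5)²·(3·3-(12/5))/(6·50000) = -1089/781250 m
Load 3 — applied couple M₀=-19 kN·m at a=4 m (b=L-a=2):
  y_3 = M₀x²/(2EI)  [x≤a] = (-19)·(12/5)²/(2·50000) = -171/156250 m
Load 4 — applied couple M₀=-20 kN·m at a=18/5 m (b=L-a=12/5):
  y_4 = M₀x²/(2EI)  [x≤a] = (-20)·(12/5)²/(2·50000) = -18/15625 m
Superposition: y = Σ y_i = 19053/1953125 m ≈ 0.009755 m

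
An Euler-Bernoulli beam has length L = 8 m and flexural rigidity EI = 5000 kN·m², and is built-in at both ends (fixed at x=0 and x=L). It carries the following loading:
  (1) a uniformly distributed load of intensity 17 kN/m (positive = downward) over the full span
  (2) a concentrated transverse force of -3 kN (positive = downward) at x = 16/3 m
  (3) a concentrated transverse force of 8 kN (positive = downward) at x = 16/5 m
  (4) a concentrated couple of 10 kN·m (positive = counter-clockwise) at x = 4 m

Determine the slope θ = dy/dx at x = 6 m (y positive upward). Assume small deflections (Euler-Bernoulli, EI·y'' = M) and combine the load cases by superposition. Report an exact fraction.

Load 1 — uniform load w=17 kN/m over full span:
  θ_1 = -wx(L-x)(L-2x)/(12EI) = -17·6·(8-6)·(8-2·6)/(12·5000) = 17/1250 rad
Load 2 — point force P=-3 kN at a=16/3 m (b=L-a=8/3):
  θ_2 = Pa²(L-x)(2bL-(3b+a)(L-x))/(2L³EI)  [x>a] = (-3)·(16/3)²·(8-6)·(2·(8/3)·8-(3·(8/3)+(16/3))·(8-6))/(2·8³·5000) = -1/1875 rad
Load 3 — point force P=8 kN at a=16/5 m (b=L-a=24/5):
  θ_3 = Pa²(L-x)(2bL-(3b+a)(L-x))/(2L³EI)  [x>a] = 8·(16/5)²·(8-6)·(2·(24/5)·8-(3·(24/5)+(16/5))·(8-6))/(2·8³·5000) = 104/78125 rad
Load 4 — applied couple M₀=10 kN·m at a=4 m (b=L-a=4):
  θ_4 = (R_Ax²/2 - M_Ax - M₀(x-a))/EI  [x>a] with R_A=15/8, M_A=5/2 = ((15/8)·6²/2 - (5/2)·6 - 10·(6-4))/5000 = -1/4000 rad
Superposition: θ = Σ θ_i = 106109/7500000 rad ≈ 0.014148 rad

θ(6) = 106109/7500000 rad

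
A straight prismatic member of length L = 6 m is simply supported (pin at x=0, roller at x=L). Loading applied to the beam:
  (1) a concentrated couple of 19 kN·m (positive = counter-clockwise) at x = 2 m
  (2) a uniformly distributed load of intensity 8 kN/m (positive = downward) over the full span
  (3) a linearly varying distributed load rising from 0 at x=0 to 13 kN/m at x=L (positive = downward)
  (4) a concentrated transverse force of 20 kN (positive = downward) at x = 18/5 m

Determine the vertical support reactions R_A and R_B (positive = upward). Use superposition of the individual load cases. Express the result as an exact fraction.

R_A = 289/6 kN, R_B = 353/6 kN

Load 1 — applied couple M₀=19 kN·m at a=2 m (b=L-a=4):
  R_A = M₀/L = 19/6 kN
  R_B = -M₀/L = -19/6 kN
Load 2 — uniform load w=8 kN/m over full span:
  R_A = wL/2 = 8·6/2 = 24 kN
  R_B = wL/2 = 8·6/2 = 24 kN
Load 3 — triangular load w₀=13 kN/m (0→w₀ over full span):
  R_A = w₀L/6 = 13·6/6 = 13 kN
  R_B = w₀L/3 = 13·6/3 = 26 kN
Load 4 — point force P=20 kN at a=18/5 m (b=L-a=12/5):
  R_A = Pb/L = 20·(12/5)/6 = 8 kN
  R_B = Pa/L = 20·(18/5)/6 = 12 kN
Superposition: R_A = 289/6 kN, R_B = 353/6 kN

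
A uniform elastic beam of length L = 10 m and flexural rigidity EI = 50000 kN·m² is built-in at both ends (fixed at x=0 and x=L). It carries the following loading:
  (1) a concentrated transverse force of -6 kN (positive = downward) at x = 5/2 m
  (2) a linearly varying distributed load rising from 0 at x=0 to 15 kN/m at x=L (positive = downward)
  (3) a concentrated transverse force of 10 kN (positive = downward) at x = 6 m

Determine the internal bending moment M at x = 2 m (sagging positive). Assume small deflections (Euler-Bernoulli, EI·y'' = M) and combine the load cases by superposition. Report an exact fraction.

M(2) = -4499/400 kN·m

Load 1 — point force P=-6 kN at a=5/2 m (b=L-a=15/2):
  M_1 = Pb²(3a+b)x/L³ - Pab²/L²  [x≤a] = (-6)·(15/2)²·(3·(5/2)+(15/2))·2/10³ - (-6)·(5/2)·(15/2)²/10² = -27/16 kN·m
Load 2 — triangular load w₀=15 kN/m (0→w₀ over full span):
  M_2 = 3w₀Lx/20 - w₀L²/30 - w₀x³/(6L) = 3·15·10·2/20 - 15·10²/30 - 15·2³/(6·10) = -7 kN·m
Load 3 — point force P=10 kN at a=6 m (b=L-a=4):
  M_3 = Pb²(3a+b)x/L³ - Pab²/L²  [x≤a] = 10·4²·(3·6+4)·2/10³ - 10·6·4²/10² = -64/25 kN·m
Superposition: M = Σ M_i = -4499/400 kN·m ≈ -11.247500 kN·m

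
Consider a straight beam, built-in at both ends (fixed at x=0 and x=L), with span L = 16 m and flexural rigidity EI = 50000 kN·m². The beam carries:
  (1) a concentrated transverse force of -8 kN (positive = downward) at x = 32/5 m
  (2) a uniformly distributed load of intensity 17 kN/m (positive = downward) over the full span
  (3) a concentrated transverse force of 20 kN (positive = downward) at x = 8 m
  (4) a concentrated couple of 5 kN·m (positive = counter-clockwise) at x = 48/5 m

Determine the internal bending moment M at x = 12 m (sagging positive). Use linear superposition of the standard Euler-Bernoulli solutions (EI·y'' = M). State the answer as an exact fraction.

Load 1 — point force P=-8 kN at a=32/5 m (b=L-a=48/5):
  M_1 = Pa²(a+3b)(L-x)/L³ - Pa²b/L²  [x>a] = (-8)·(32/5)²·((32/5)+3·(48/5))·(16-12)/16³ - (-8)·(32/5)²·(48/5)/16² = 128/125 kN·m
Load 2 — uniform load w=17 kN/m over full span:
  M_2 = wLx/2 - wL²/12 - wx²/2 = 17·16·12/2 - 17·16²/12 - 17·12²/2 = 136/3 kN·m
Load 3 — point force P=20 kN at a=8 m (b=L-a=8):
  M_3 = Pa²(a+3b)(L-x)/L³ - Pa²b/L²  [x>a] = 20·8²·(8+3·8)·(16-12)/16³ - 20·8²·8/16² = 0 kN·m
Load 4 — applied couple M₀=5 kN·m at a=48/5 m (b=L-a=32/5):
  M_4 = R_Ax - M_A - M₀  [x>a] with R_A=9/20, M_A=8/5 = (9/20)·12 - (8/5) - 5 = -6/5 kN·m
Superposition: M = Σ M_i = 16934/375 kN·m ≈ 45.157333 kN·m

M(12) = 16934/375 kN·m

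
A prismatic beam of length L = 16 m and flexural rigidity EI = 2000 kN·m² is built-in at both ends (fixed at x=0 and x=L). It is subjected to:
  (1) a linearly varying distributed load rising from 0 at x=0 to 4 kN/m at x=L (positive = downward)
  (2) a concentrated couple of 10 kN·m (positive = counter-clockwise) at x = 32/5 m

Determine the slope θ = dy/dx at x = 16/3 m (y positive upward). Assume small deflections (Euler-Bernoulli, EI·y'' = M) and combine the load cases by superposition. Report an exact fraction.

θ(16/3) = -722/30375 rad

Load 1 — triangular load w₀=4 kN/m (0→w₀ over full span):
  θ_1 = -w₀(2x(L-x)(L-2x)(x+2L)+x²(L-x)²)/(120LEI) = -4·(2·(16/3)·(16-(16/3))·(16-2·(16/3))·((16/3)+2·16)+(16/3)²·(16-(16/3))²)/(120·16·2000) = -4096/151875 rad
Load 2 — applied couple M₀=10 kN·m at a=32/5 m (b=L-a=48/5):
  θ_2 = (R_Ax²/2 - M_Ax)/EI  [x≤a] with R_A=9/10, M_A=6/5 = ((9/10)·(16/3)²/2 - (6/5)·(16/3))/2000 = 2/625 rad
Superposition: θ = Σ θ_i = -722/30375 rad ≈ -0.023770 rad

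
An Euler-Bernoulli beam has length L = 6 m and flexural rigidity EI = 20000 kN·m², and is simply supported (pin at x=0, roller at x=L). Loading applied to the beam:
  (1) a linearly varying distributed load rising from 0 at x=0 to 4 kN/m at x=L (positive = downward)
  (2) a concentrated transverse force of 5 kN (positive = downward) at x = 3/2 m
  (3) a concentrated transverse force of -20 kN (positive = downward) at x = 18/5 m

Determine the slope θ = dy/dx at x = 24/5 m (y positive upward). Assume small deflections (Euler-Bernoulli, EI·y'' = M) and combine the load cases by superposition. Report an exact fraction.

Load 1 — triangular load w₀=4 kN/m (0→w₀ over full span):
  θ_1 = -w₀(7L⁴-30L²x²+15x⁴)/(360LEI) = -4·(7·6⁴-30·6²·(24/5)²+15·(24/5)⁴)/(360·6·20000) = 2271/3125000 rad
Load 2 — point force P=5 kN at a=3/2 m (b=L-a=9/2):
  θ_2 = -Pa(2L²-6Lx+3x²+a²)/(6LEI)  [x>a] = -5·(3/2)·(2·6²-6·6·(24/5)+3·(24/5)²+(3/2)²)/(6·6·20000) = 981/3200000 rad
Load 3 — point force P=-20 kN at a=18/5 m (b=L-a=12/5):
  θ_3 = -Pa(2L²-6Lx+3x²+a²)/(6LEI)  [x>a] = -(-20)·(18/5)·(2·6²-6·6·(24/5)+3·(24/5)²+(18/5)²)/(6·6·20000) = -117/62500 rad
Superposition: θ = Σ θ_i = -335487/400000000 rad ≈ -0.000839 rad

θ(24/5) = -335487/400000000 rad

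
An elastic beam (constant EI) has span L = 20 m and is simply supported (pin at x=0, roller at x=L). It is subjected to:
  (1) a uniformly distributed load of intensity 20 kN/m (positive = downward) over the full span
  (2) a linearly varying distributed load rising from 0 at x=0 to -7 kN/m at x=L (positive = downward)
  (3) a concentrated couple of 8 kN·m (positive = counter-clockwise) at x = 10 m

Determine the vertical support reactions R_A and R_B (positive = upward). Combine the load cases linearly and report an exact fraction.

Load 1 — uniform load w=20 kN/m over full span:
  R_A = wL/2 = 20·20/2 = 200 kN
  R_B = wL/2 = 20·20/2 = 200 kN
Load 2 — triangular load w₀=-7 kN/m (0→w₀ over full span):
  R_A = w₀L/6 = (-7)·20/6 = -70/3 kN
  R_B = w₀L/3 = (-7)·20/3 = -140/3 kN
Load 3 — applied couple M₀=8 kN·m at a=10 m (b=L-a=10):
  R_A = M₀/L = 8/20 = 2/5 kN
  R_B = -M₀/L = -8/20 = -2/5 kN
Superposition: R_A = 2656/15 kN, R_B = 2294/15 kN

R_A = 2656/15 kN, R_B = 2294/15 kN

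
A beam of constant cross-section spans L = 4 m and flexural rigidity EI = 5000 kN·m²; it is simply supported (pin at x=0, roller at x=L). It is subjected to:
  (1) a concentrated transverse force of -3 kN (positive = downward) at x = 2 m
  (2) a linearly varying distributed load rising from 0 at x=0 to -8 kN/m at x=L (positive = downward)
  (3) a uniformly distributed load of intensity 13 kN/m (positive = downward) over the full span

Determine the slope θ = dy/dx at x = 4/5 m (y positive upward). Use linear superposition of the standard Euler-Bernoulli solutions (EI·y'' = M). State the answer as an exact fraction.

Load 1 — point force P=-3 kN at a=2 m (b=L-a=2):
  θ_1 = -Pb(L²-b²-3x²)/(6LEI)  [x≤a] = -(-3)·2·(4²-2²-3·(4/5)²)/(6·4·5000) = 63/125000 rad
Load 2 — triangular load w₀=-8 kN/m (0→w₀ over full span):
  θ_2 = -w₀(7L⁴-30L²x²+15x⁴)/(360LEI) = -(-8)·(7·4⁴-30·4²·(4/5)²+15·(4/5)⁴)/(360·4·5000) = 5824/3515625 rad
Load 3 — uniform load w=13 kN/m over full span:
  θ_3 = -w(L³-6Lx²+4x³)/(24EI) = -13·(4³-6·4·(4/5)²+4·(4/5)³)/(24·5000) = -429/78125 rad
Superposition: θ = Σ θ_i = -93673/28125000 rad ≈ -0.003331 rad

θ(4/5) = -93673/28125000 rad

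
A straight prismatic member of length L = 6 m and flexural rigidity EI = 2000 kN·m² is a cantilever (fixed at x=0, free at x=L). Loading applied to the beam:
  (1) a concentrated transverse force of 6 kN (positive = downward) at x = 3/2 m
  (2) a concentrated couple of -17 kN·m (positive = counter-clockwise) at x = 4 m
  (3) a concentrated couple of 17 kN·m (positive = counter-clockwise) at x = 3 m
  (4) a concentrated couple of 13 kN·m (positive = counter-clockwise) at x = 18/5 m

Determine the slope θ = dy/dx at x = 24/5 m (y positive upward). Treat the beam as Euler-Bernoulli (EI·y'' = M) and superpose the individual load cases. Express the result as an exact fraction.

Load 1 — point force P=6 kN at a=3/2 m (b=L-a=9/2):
  θ_1 = -Pa²/(2EI)  [x>a] = -6·(3/2)²/(2·2000) = -27/8000 rad
Load 2 — applied couple M₀=-17 kN·m at a=4 m (b=L-a=2):
  θ_2 = M₀a/EI  [x>a] = (-17)·4/2000 = -17/500 rad
Load 3 — applied couple M₀=17 kN·m at a=3 m (b=L-a=3):
  θ_3 = M₀a/EI  [x>a] = 17·3/2000 = 51/2000 rad
Load 4 — applied couple M₀=13 kN·m at a=18/5 m (b=L-a=12/5):
  θ_4 = M₀a/EI  [x>a] = 13·(18/5)/2000 = 117/5000 rad
Superposition: θ = Σ θ_i = 461/40000 rad ≈ 0.011525 rad

θ(24/5) = 461/40000 rad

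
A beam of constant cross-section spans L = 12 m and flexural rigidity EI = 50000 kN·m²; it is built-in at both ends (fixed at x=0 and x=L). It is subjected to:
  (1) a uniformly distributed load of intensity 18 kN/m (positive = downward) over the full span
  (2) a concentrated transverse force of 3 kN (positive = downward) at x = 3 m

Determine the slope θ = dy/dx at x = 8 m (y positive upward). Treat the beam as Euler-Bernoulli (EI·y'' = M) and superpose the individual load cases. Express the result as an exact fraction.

Load 1 — uniform load w=18 kN/m over full span:
  θ_1 = -wx(L-x)(L-2x)/(12EI) = -18·8·(12-8)·(12-2·8)/(12·50000) = 12/3125 rad
Load 2 — point force P=3 kN at a=3 m (b=L-a=9):
  θ_2 = Pa²(L-x)(2bL-(3b+a)(L-x))/(2L³EI)  [x>a] = 3·3²·(12-8)·(2·9·12-(3·9+3)·(12-8))/(2·12³·50000) = 3/50000 rad
Superposition: θ = Σ θ_i = 39/10000 rad ≈ 0.003900 rad

θ(8) = 39/10000 rad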